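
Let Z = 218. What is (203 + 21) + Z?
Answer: 442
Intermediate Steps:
(203 + 21) + Z = (203 + 21) + 218 = 224 + 218 = 442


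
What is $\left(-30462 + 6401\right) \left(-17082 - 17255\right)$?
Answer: $826182557$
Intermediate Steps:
$\left(-30462 + 6401\right) \left(-17082 - 17255\right) = - 24061 \left(-17082 - 17255\right) = \left(-24061\right) \left(-34337\right) = 826182557$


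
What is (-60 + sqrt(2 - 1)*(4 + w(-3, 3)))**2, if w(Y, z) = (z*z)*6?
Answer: 4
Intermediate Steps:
w(Y, z) = 6*z**2 (w(Y, z) = z**2*6 = 6*z**2)
(-60 + sqrt(2 - 1)*(4 + w(-3, 3)))**2 = (-60 + sqrt(2 - 1)*(4 + 6*3**2))**2 = (-60 + sqrt(1)*(4 + 6*9))**2 = (-60 + 1*(4 + 54))**2 = (-60 + 1*58)**2 = (-60 + 58)**2 = (-2)**2 = 4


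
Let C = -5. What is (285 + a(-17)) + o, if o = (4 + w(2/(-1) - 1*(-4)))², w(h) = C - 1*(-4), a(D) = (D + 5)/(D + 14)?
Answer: 298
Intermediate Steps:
a(D) = (5 + D)/(14 + D)
w(h) = -1 (w(h) = -5 - 1*(-4) = -5 + 4 = -1)
o = 9 (o = (4 - 1)² = 3² = 9)
(285 + a(-17)) + o = (285 + (5 - 17)/(14 - 17)) + 9 = (285 - 12/(-3)) + 9 = (285 - ⅓*(-12)) + 9 = (285 + 4) + 9 = 289 + 9 = 298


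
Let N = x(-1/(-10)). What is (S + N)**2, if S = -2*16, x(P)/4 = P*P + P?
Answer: 622521/625 ≈ 996.03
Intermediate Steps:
x(P) = 4*P + 4*P**2 (x(P) = 4*(P*P + P) = 4*(P**2 + P) = 4*(P + P**2) = 4*P + 4*P**2)
N = 11/25 (N = 4*(-1/(-10))*(1 - 1/(-10)) = 4*(-1*(-1/10))*(1 - 1*(-1/10)) = 4*(1/10)*(1 + 1/10) = 4*(1/10)*(11/10) = 11/25 ≈ 0.44000)
S = -32
(S + N)**2 = (-32 + 11/25)**2 = (-789/25)**2 = 622521/625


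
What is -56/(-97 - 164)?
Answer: 56/261 ≈ 0.21456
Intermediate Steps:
-56/(-97 - 164) = -56/(-261) = -56*(-1/261) = 56/261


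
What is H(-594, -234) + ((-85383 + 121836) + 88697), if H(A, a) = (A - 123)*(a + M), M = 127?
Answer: 201869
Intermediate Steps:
H(A, a) = (-123 + A)*(127 + a) (H(A, a) = (A - 123)*(a + 127) = (-123 + A)*(127 + a))
H(-594, -234) + ((-85383 + 121836) + 88697) = (-15621 - 123*(-234) + 127*(-594) - 594*(-234)) + ((-85383 + 121836) + 88697) = (-15621 + 28782 - 75438 + 138996) + (36453 + 88697) = 76719 + 125150 = 201869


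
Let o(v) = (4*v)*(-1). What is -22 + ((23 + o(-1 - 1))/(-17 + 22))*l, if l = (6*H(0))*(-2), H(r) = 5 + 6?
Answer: -4202/5 ≈ -840.40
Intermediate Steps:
o(v) = -4*v
H(r) = 11
l = -132 (l = (6*11)*(-2) = 66*(-2) = -132)
-22 + ((23 + o(-1 - 1))/(-17 + 22))*l = -22 + ((23 - 4*(-1 - 1))/(-17 + 22))*(-132) = -22 + ((23 - 4*(-2))/5)*(-132) = -22 + ((23 + 8)*(1/5))*(-132) = -22 + (31*(1/5))*(-132) = -22 + (31/5)*(-132) = -22 - 4092/5 = -4202/5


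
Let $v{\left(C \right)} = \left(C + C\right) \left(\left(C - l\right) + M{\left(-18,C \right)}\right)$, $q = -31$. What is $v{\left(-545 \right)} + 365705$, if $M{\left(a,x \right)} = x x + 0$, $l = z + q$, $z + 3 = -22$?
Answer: $-322858535$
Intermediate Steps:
$z = -25$ ($z = -3 - 22 = -25$)
$l = -56$ ($l = -25 - 31 = -56$)
$M{\left(a,x \right)} = x^{2}$ ($M{\left(a,x \right)} = x^{2} + 0 = x^{2}$)
$v{\left(C \right)} = 2 C \left(56 + C + C^{2}\right)$ ($v{\left(C \right)} = \left(C + C\right) \left(\left(C - -56\right) + C^{2}\right) = 2 C \left(\left(C + 56\right) + C^{2}\right) = 2 C \left(\left(56 + C\right) + C^{2}\right) = 2 C \left(56 + C + C^{2}\right)$)
$v{\left(-545 \right)} + 365705 = 2 \left(-545\right) \left(56 - 545 + \left(-545\right)^{2}\right) + 365705 = 2 \left(-545\right) \left(56 - 545 + 297025\right) + 365705 = 2 \left(-545\right) 296536 + 365705 = -323224240 + 365705 = -322858535$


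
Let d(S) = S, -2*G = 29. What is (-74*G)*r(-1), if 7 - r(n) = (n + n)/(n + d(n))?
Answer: 6438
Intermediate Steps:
G = -29/2 (G = -1/2*29 = -29/2 ≈ -14.500)
r(n) = 6 (r(n) = 7 - (n + n)/(n + n) = 7 - 2*n/(2*n) = 7 - 2*n*1/(2*n) = 7 - 1*1 = 7 - 1 = 6)
(-74*G)*r(-1) = -74*(-29/2)*6 = 1073*6 = 6438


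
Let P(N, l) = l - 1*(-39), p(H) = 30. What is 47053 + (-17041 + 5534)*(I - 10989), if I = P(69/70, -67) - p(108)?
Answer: 127164882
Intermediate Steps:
P(N, l) = 39 + l (P(N, l) = l + 39 = 39 + l)
I = -58 (I = (39 - 67) - 1*30 = -28 - 30 = -58)
47053 + (-17041 + 5534)*(I - 10989) = 47053 + (-17041 + 5534)*(-58 - 10989) = 47053 - 11507*(-11047) = 47053 + 127117829 = 127164882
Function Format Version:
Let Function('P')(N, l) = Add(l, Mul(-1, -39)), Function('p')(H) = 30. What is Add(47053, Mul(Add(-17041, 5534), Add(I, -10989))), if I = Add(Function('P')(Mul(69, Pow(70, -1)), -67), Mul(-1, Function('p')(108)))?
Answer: 127164882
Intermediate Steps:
Function('P')(N, l) = Add(39, l) (Function('P')(N, l) = Add(l, 39) = Add(39, l))
I = -58 (I = Add(Add(39, -67), Mul(-1, 30)) = Add(-28, -30) = -58)
Add(47053, Mul(Add(-17041, 5534), Add(I, -10989))) = Add(47053, Mul(Add(-17041, 5534), Add(-58, -10989))) = Add(47053, Mul(-11507, -11047)) = Add(47053, 127117829) = 127164882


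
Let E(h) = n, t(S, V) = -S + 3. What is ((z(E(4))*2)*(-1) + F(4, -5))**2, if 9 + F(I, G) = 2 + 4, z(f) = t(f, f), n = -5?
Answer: 361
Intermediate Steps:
t(S, V) = 3 - S
E(h) = -5
z(f) = 3 - f
F(I, G) = -3 (F(I, G) = -9 + (2 + 4) = -9 + 6 = -3)
((z(E(4))*2)*(-1) + F(4, -5))**2 = (((3 - 1*(-5))*2)*(-1) - 3)**2 = (((3 + 5)*2)*(-1) - 3)**2 = ((8*2)*(-1) - 3)**2 = (16*(-1) - 3)**2 = (-16 - 3)**2 = (-19)**2 = 361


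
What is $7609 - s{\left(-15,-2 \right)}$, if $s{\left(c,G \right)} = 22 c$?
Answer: $7939$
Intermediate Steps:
$7609 - s{\left(-15,-2 \right)} = 7609 - 22 \left(-15\right) = 7609 - -330 = 7609 + 330 = 7939$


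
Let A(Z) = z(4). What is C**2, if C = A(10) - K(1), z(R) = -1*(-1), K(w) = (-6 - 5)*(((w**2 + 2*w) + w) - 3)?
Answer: 144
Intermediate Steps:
K(w) = 33 - 33*w - 11*w**2 (K(w) = -11*((w**2 + 3*w) - 3) = -11*(-3 + w**2 + 3*w) = 33 - 33*w - 11*w**2)
z(R) = 1
A(Z) = 1
C = 12 (C = 1 - (33 - 33*1 - 11*1**2) = 1 - (33 - 33 - 11*1) = 1 - (33 - 33 - 11) = 1 - 1*(-11) = 1 + 11 = 12)
C**2 = 12**2 = 144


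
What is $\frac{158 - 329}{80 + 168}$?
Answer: $- \frac{171}{248} \approx -0.68952$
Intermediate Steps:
$\frac{158 - 329}{80 + 168} = - \frac{171}{248}$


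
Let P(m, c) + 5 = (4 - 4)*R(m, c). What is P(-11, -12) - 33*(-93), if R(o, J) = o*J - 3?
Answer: 3064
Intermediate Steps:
R(o, J) = -3 + J*o (R(o, J) = J*o - 3 = -3 + J*o)
P(m, c) = -5 (P(m, c) = -5 + (4 - 4)*(-3 + c*m) = -5 + 0*(-3 + c*m) = -5 + 0 = -5)
P(-11, -12) - 33*(-93) = -5 - 33*(-93) = -5 + 3069 = 3064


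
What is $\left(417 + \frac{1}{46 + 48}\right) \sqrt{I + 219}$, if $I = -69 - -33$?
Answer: $\frac{39199 \sqrt{183}}{94} \approx 5641.2$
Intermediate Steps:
$I = -36$ ($I = -69 + 33 = -36$)
$\left(417 + \frac{1}{46 + 48}\right) \sqrt{I + 219} = \left(417 + \frac{1}{46 + 48}\right) \sqrt{-36 + 219} = \left(417 + \frac{1}{94}\right) \sqrt{183} = \frac{39199 \sqrt{183}}{94}$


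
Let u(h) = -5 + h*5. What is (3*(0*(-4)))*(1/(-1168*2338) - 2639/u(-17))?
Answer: 0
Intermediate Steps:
u(h) = -5 + 5*h
(3*(0*(-4)))*(1/(-1168*2338) - 2639/u(-17)) = (3*(0*(-4)))*(1/(-1168*2338) - 2639/(-5 + 5*(-17))) = (3*0)*(-1/1168*1/2338 - 2639/(-5 - 85)) = 0*(-1/2730784 - 2639/(-90)) = 0*(-1/2730784 - 2639*(-1/90)) = 0*(-1/2730784 + 2639/90) = 0*(3603269443/122885280) = 0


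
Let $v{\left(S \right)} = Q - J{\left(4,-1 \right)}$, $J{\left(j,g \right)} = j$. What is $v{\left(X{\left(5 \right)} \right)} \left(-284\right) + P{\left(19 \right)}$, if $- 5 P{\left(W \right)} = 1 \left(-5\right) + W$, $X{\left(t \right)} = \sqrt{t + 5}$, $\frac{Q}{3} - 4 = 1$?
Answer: $- \frac{15634}{5} \approx -3126.8$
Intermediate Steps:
$Q = 15$ ($Q = 12 + 3 \cdot 1 = 12 + 3 = 15$)
$X{\left(t \right)} = \sqrt{5 + t}$
$P{\left(W \right)} = 1 - \frac{W}{5}$ ($P{\left(W \right)} = - \frac{1 \left(-5\right) + W}{5} = - \frac{-5 + W}{5} = 1 - \frac{W}{5}$)
$v{\left(S \right)} = 11$ ($v{\left(S \right)} = 15 - 4 = 11$)
$v{\left(X{\left(5 \right)} \right)} \left(-284\right) + P{\left(19 \right)} = 11 \left(-284\right) + \left(1 - \frac{19}{5}\right) = -3124 + \left(1 - \frac{19}{5}\right) = -3124 - \frac{14}{5} = - \frac{15634}{5}$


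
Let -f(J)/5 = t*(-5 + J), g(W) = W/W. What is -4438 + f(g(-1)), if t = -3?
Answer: -4498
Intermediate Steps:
g(W) = 1
f(J) = -75 + 15*J (f(J) = -(-15)*(-5 + J) = -5*(15 - 3*J) = -75 + 15*J)
-4438 + f(g(-1)) = -4438 + (-75 + 15*1) = -4438 + (-75 + 15) = -4438 - 60 = -4498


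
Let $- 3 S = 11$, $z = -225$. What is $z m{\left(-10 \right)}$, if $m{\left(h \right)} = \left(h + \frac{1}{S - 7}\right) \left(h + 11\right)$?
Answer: $\frac{72675}{32} \approx 2271.1$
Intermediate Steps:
$S = - \frac{11}{3}$ ($S = \left(- \frac{1}{3}\right) 11 = - \frac{11}{3} \approx -3.6667$)
$m{\left(h \right)} = \left(11 + h\right) \left(- \frac{3}{32} + h\right)$ ($m{\left(h \right)} = \left(h + \frac{1}{- \frac{11}{3} - 7}\right) \left(h + 11\right) = \left(h + \frac{1}{- \frac{32}{3}}\right) \left(11 + h\right) = \left(h - \frac{3}{32}\right) \left(11 + h\right) = \left(- \frac{3}{32} + h\right) \left(11 + h\right) = \left(11 + h\right) \left(- \frac{3}{32} + h\right)$)
$z m{\left(-10 \right)} = - 225 \left(- \frac{33}{32} + \left(-10\right)^{2} + \frac{349}{32} \left(-10\right)\right) = - 225 \left(- \frac{33}{32} + 100 - \frac{1745}{16}\right) = \left(-225\right) \left(- \frac{323}{32}\right) = \frac{72675}{32}$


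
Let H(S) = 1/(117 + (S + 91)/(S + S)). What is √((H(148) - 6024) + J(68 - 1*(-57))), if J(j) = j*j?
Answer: √11674698062057/34871 ≈ 97.985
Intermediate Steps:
J(j) = j²
H(S) = 1/(117 + (91 + S)/(2*S)) (H(S) = 1/(117 + (91 + S)/((2*S))) = 1/(117 + (91 + S)*(1/(2*S))) = 1/(117 + (91 + S)/(2*S)))
√((H(148) - 6024) + J(68 - 1*(-57))) = √((2*148/(91 + 235*148) - 6024) + (68 - 1*(-57))²) = √((2*148/(91 + 34780) - 6024) + (68 + 57)²) = √((2*148/34871 - 6024) + 125²) = √((2*148*(1/34871) - 6024) + 15625) = √((296/34871 - 6024) + 15625) = √(-210062608/34871 + 15625) = √(334796767/34871) = √11674698062057/34871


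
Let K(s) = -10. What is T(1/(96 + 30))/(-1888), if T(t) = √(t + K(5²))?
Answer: -I*√17626/79296 ≈ -0.0016743*I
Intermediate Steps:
T(t) = √(-10 + t) (T(t) = √(t - 10) = √(-10 + t))
T(1/(96 + 30))/(-1888) = √(-10 + 1/(96 + 30))/(-1888) = √(-10 + 1/126)*(-1/1888) = √(-1259/126)*(-1/1888) = (I*√17626/42)*(-1/1888) = -I*√17626/79296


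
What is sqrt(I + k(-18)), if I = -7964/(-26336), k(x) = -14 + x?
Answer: I*sqrt(343515262)/3292 ≈ 5.6301*I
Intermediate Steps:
I = 1991/6584 (I = -7964*(-1/26336) = 1991/6584 ≈ 0.30240)
sqrt(I + k(-18)) = sqrt(1991/6584 + (-14 - 18)) = sqrt(1991/6584 - 32) = sqrt(-208697/6584) = I*sqrt(343515262)/3292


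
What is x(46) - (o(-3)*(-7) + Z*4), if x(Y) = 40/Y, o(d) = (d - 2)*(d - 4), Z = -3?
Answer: 5931/23 ≈ 257.87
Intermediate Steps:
o(d) = (-4 + d)*(-2 + d) (o(d) = (-2 + d)*(-4 + d) = (-4 + d)*(-2 + d))
x(46) - (o(-3)*(-7) + Z*4) = 40/46 - ((8 + (-3)² - 6*(-3))*(-7) - 3*4) = 40*(1/46) - ((8 + 9 + 18)*(-7) - 12) = 20/23 - (35*(-7) - 12) = 20/23 - (-245 - 12) = 20/23 - 1*(-257) = 20/23 + 257 = 5931/23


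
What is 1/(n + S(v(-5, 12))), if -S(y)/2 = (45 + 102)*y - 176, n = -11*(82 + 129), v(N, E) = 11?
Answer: -1/5203 ≈ -0.00019220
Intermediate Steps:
n = -2321 (n = -11*211 = -2321)
S(y) = 352 - 294*y (S(y) = -2*((45 + 102)*y - 176) = -2*(147*y - 176) = -2*(-176 + 147*y) = 352 - 294*y)
1/(n + S(v(-5, 12))) = 1/(-2321 + (352 - 294*11)) = 1/(-2321 + (352 - 3234)) = 1/(-2321 - 2882) = 1/(-5203) = -1/5203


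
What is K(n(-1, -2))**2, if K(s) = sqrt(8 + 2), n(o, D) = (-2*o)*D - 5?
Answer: 10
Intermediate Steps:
n(o, D) = -5 - 2*D*o (n(o, D) = -2*D*o - 5 = -5 - 2*D*o)
K(s) = sqrt(10)
K(n(-1, -2))**2 = (sqrt(10))**2 = 10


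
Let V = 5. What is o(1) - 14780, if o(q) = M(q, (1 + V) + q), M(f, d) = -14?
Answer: -14794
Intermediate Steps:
o(q) = -14
o(1) - 14780 = -14 - 14780 = -14794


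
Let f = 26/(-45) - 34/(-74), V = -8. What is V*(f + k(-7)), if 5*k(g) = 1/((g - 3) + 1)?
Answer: 208/185 ≈ 1.1243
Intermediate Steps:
f = -197/1665 (f = 26*(-1/45) - 34*(-1/74) = -26/45 + 17/37 = -197/1665 ≈ -0.11832)
k(g) = 1/(5*(-2 + g)) (k(g) = 1/(5*((g - 3) + 1)) = 1/(5*((-3 + g) + 1)) = 1/(5*(-2 + g)))
V*(f + k(-7)) = -8*(-197/1665 + 1/(5*(-2 - 7))) = -8*(-197/1665 + (⅕)/(-9)) = -8*(-197/1665 + (⅕)*(-⅑)) = -8*(-197/1665 - 1/45) = -8*(-26/185) = 208/185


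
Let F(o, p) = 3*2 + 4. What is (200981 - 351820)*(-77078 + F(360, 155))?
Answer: 11624860052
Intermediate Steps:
F(o, p) = 10 (F(o, p) = 6 + 4 = 10)
(200981 - 351820)*(-77078 + F(360, 155)) = (200981 - 351820)*(-77078 + 10) = -150839*(-77068) = 11624860052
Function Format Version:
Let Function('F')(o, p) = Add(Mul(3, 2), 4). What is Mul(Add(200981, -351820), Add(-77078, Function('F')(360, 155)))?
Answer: 11624860052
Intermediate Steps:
Function('F')(o, p) = 10 (Function('F')(o, p) = Add(6, 4) = 10)
Mul(Add(200981, -351820), Add(-77078, Function('F')(360, 155))) = Mul(Add(200981, -351820), Add(-77078, 10)) = Mul(-150839, -77068) = 11624860052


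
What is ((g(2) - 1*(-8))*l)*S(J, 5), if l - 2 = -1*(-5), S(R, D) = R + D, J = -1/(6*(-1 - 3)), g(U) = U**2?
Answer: 847/2 ≈ 423.50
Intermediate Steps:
J = 1/24 (J = -1/(6*(-4)) = -1/(-24) = -1*(-1/24) = 1/24 ≈ 0.041667)
S(R, D) = D + R
l = 7 (l = 2 - 1*(-5) = 2 + 5 = 7)
((g(2) - 1*(-8))*l)*S(J, 5) = ((2**2 - 1*(-8))*7)*(5 + 1/24) = ((4 + 8)*7)*(121/24) = (12*7)*(121/24) = 84*(121/24) = 847/2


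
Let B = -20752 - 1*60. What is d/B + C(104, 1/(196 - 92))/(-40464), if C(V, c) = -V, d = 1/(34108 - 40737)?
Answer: 896760391/348907789692 ≈ 0.0025702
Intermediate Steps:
d = -1/6629 (d = 1/(-6629) = -1/6629 ≈ -0.00015085)
B = -20812 (B = -20752 - 60 = -20812)
d/B + C(104, 1/(196 - 92))/(-40464) = -1/6629/(-20812) - 1*104/(-40464) = -1/6629*(-1/20812) - 104*(-1/40464) = 1/137962748 + 13/5058 = 896760391/348907789692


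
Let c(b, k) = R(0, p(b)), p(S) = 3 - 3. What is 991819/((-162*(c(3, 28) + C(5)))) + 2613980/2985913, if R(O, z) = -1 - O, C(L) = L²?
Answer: -2951322091507/11609229744 ≈ -254.22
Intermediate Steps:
p(S) = 0
c(b, k) = -1 (c(b, k) = -1 - 1*0 = -1 + 0 = -1)
991819/((-162*(c(3, 28) + C(5)))) + 2613980/2985913 = 991819/((-162*(-1 + 5²))) + 2613980/2985913 = 991819/((-162*(-1 + 25))) + 2613980*(1/2985913) = 991819/((-162*24)) + 2613980/2985913 = 991819/(-3888) + 2613980/2985913 = 991819*(-1/3888) + 2613980/2985913 = -991819/3888 + 2613980/2985913 = -2951322091507/11609229744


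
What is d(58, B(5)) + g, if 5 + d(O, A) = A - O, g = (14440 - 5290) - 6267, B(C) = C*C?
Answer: 2845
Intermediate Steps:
B(C) = C²
g = 2883 (g = 9150 - 6267 = 2883)
d(O, A) = -5 + A - O (d(O, A) = -5 + (A - O) = -5 + A - O)
d(58, B(5)) + g = (-5 + 5² - 1*58) + 2883 = (-5 + 25 - 58) + 2883 = -38 + 2883 = 2845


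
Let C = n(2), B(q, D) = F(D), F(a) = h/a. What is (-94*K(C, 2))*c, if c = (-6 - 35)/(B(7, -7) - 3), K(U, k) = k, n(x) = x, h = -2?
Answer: -53956/19 ≈ -2839.8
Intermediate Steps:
F(a) = -2/a
B(q, D) = -2/D
C = 2
c = 287/19 (c = (-6 - 35)/(-2/(-7) - 3) = -41/(-2*(-⅐) - 3) = -41/(2/7 - 3) = -41/(-19/7) = -41*(-7/19) = 287/19 ≈ 15.105)
(-94*K(C, 2))*c = -94*2*(287/19) = -188*287/19 = -53956/19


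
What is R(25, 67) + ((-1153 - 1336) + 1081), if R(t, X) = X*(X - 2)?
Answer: 2947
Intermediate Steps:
R(t, X) = X*(-2 + X)
R(25, 67) + ((-1153 - 1336) + 1081) = 67*(-2 + 67) + ((-1153 - 1336) + 1081) = 67*65 + (-2489 + 1081) = 4355 - 1408 = 2947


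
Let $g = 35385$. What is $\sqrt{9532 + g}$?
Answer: $\sqrt{44917} \approx 211.94$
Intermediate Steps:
$\sqrt{9532 + g} = \sqrt{9532 + 35385} = \sqrt{44917}$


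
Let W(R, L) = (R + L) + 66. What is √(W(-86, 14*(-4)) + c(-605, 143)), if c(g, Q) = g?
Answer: I*√681 ≈ 26.096*I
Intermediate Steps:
W(R, L) = 66 + L + R (W(R, L) = (L + R) + 66 = 66 + L + R)
√(W(-86, 14*(-4)) + c(-605, 143)) = √((66 + 14*(-4) - 86) - 605) = √((66 - 56 - 86) - 605) = √(-76 - 605) = √(-681) = I*√681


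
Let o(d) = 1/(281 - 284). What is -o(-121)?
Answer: ⅓ ≈ 0.33333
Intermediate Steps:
o(d) = -⅓ (o(d) = 1/(-3) = -⅓)
-o(-121) = -1*(-⅓) = ⅓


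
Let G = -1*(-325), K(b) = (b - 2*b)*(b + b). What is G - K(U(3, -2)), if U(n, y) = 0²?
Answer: 325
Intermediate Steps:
U(n, y) = 0
K(b) = -2*b² (K(b) = (-b)*(2*b) = -2*b²)
G = 325
G - K(U(3, -2)) = 325 - (-2)*0² = 325 - (-2)*0 = 325 - 1*0 = 325 + 0 = 325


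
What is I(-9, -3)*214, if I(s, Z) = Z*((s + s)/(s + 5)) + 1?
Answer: -2675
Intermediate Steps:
I(s, Z) = 1 + 2*Z*s/(5 + s) (I(s, Z) = Z*((2*s)/(5 + s)) + 1 = Z*(2*s/(5 + s)) + 1 = 2*Z*s/(5 + s) + 1 = 1 + 2*Z*s/(5 + s))
I(-9, -3)*214 = ((5 - 9 + 2*(-3)*(-9))/(5 - 9))*214 = ((5 - 9 + 54)/(-4))*214 = -¼*50*214 = -25/2*214 = -2675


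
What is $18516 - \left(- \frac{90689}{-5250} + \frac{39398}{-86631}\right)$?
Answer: $\frac{2804554413247}{151604250} \approx 18499.0$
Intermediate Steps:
$18516 - \left(- \frac{90689}{-5250} + \frac{39398}{-86631}\right) = 18516 - \left(\left(-90689\right) \left(- \frac{1}{5250}\right) + 39398 \left(- \frac{1}{86631}\right)\right) = 18516 - \left(\frac{90689}{5250} - \frac{39398}{86631}\right) = 18516 - \frac{2549879753}{151604250} = \frac{2804554413247}{151604250}$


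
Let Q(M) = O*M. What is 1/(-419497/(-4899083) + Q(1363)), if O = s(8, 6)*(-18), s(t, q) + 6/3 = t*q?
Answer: -4899083/5528928287315 ≈ -8.8608e-7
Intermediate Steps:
s(t, q) = -2 + q*t (s(t, q) = -2 + t*q = -2 + q*t)
O = -828 (O = (-2 + 6*8)*(-18) = (-2 + 48)*(-18) = 46*(-18) = -828)
Q(M) = -828*M
1/(-419497/(-4899083) + Q(1363)) = 1/(-419497/(-4899083) - 828*1363) = 1/(-419497*(-1/4899083) - 1128564) = 1/(419497/4899083 - 1128564) = 1/(-5528928287315/4899083) = -4899083/5528928287315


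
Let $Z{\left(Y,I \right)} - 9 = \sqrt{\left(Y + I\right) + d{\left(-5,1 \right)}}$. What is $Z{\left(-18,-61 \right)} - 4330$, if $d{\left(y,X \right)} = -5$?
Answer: $-4321 + 2 i \sqrt{21} \approx -4321.0 + 9.1651 i$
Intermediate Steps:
$Z{\left(Y,I \right)} = 9 + \sqrt{-5 + I + Y}$ ($Z{\left(Y,I \right)} = 9 + \sqrt{\left(Y + I\right) - 5} = 9 + \sqrt{\left(I + Y\right) - 5} = 9 + \sqrt{-5 + I + Y}$)
$Z{\left(-18,-61 \right)} - 4330 = \left(9 + \sqrt{-5 - 61 - 18}\right) - 4330 = \left(9 + \sqrt{-84}\right) - 4330 = \left(9 + 2 i \sqrt{21}\right) - 4330 = -4321 + 2 i \sqrt{21}$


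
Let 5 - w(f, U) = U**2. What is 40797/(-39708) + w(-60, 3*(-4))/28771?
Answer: -131032211/126937652 ≈ -1.0323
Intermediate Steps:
w(f, U) = 5 - U**2
40797/(-39708) + w(-60, 3*(-4))/28771 = 40797/(-39708) + (5 - (3*(-4))**2)/28771 = 40797*(-1/39708) + (5 - 1*(-12)**2)*(1/28771) = -4533/4412 + (5 - 1*144)*(1/28771) = -4533/4412 + (5 - 144)*(1/28771) = -4533/4412 - 139*1/28771 = -4533/4412 - 139/28771 = -131032211/126937652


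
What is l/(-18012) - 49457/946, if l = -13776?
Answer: -73148949/1419946 ≈ -51.515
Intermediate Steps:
l/(-18012) - 49457/946 = -13776/(-18012) - 49457/946 = -13776*(-1/18012) - 49457*1/946 = 1148/1501 - 49457/946 = -73148949/1419946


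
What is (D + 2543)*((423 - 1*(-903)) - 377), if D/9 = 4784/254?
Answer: 326920061/127 ≈ 2.5742e+6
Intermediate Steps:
D = 21528/127 (D = 9*(4784/254) = 9*(4784*(1/254)) = 9*(2392/127) = 21528/127 ≈ 169.51)
(D + 2543)*((423 - 1*(-903)) - 377) = (21528/127 + 2543)*((423 - 1*(-903)) - 377) = 344489*((423 + 903) - 377)/127 = 344489*(1326 - 377)/127 = (344489/127)*949 = 326920061/127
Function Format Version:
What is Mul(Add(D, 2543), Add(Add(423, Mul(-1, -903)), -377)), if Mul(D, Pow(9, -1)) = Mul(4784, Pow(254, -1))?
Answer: Rational(326920061, 127) ≈ 2.5742e+6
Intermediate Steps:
D = Rational(21528, 127) (D = Mul(9, Mul(4784, Pow(254, -1))) = Mul(9, Mul(4784, Rational(1, 254))) = Mul(9, Rational(2392, 127)) = Rational(21528, 127) ≈ 169.51)
Mul(Add(D, 2543), Add(Add(423, Mul(-1, -903)), -377)) = Mul(Add(Rational(21528, 127), 2543), Add(Add(423, Mul(-1, -903)), -377)) = Mul(Rational(344489, 127), Add(Add(423, 903), -377)) = Mul(Rational(344489, 127), Add(1326, -377)) = Mul(Rational(344489, 127), 949) = Rational(326920061, 127)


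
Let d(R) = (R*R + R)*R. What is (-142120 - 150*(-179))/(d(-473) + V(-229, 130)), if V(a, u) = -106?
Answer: 57635/52800097 ≈ 0.0010916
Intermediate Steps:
d(R) = R*(R + R²) (d(R) = (R² + R)*R = (R + R²)*R = R*(R + R²))
(-142120 - 150*(-179))/(d(-473) + V(-229, 130)) = (-142120 - 150*(-179))/((-473)²*(1 - 473) - 106) = (-142120 + 26850)/(223729*(-472) - 106) = -115270/(-105600088 - 106) = -115270/(-105600194) = -115270*(-1/105600194) = 57635/52800097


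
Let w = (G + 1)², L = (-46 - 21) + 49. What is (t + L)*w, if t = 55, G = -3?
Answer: 148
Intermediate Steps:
L = -18 (L = -67 + 49 = -18)
w = 4 (w = (-3 + 1)² = (-2)² = 4)
(t + L)*w = (55 - 18)*4 = 37*4 = 148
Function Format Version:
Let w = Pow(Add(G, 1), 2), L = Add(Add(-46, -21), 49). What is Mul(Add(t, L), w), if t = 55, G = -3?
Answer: 148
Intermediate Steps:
L = -18 (L = Add(-67, 49) = -18)
w = 4 (w = Pow(Add(-3, 1), 2) = Pow(-2, 2) = 4)
Mul(Add(t, L), w) = Mul(Add(55, -18), 4) = Mul(37, 4) = 148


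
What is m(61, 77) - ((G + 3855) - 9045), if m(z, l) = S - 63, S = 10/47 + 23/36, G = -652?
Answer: 9779509/1692 ≈ 5779.9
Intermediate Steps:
S = 1441/1692 (S = 10*(1/47) + 23*(1/36) = 10/47 + 23/36 = 1441/1692 ≈ 0.85166)
m(z, l) = -105155/1692 (m(z, l) = 1441/1692 - 63 = -105155/1692)
m(61, 77) - ((G + 3855) - 9045) = -105155/1692 - ((-652 + 3855) - 9045) = -105155/1692 - (3203 - 9045) = -105155/1692 - 1*(-5842) = -105155/1692 + 5842 = 9779509/1692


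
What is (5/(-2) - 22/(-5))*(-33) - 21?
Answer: -837/10 ≈ -83.700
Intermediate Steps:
(5/(-2) - 22/(-5))*(-33) - 21 = (5*(-½) - 22*(-⅕))*(-33) - 21 = (-5/2 + 22/5)*(-33) - 21 = (19/10)*(-33) - 21 = -627/10 - 21 = -837/10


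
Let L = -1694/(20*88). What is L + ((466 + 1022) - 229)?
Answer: 100643/80 ≈ 1258.0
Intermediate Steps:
L = -77/80 (L = -1694/1760 = -1694*1/1760 = -77/80 ≈ -0.96250)
L + ((466 + 1022) - 229) = -77/80 + ((466 + 1022) - 229) = -77/80 + (1488 - 229) = -77/80 + 1259 = 100643/80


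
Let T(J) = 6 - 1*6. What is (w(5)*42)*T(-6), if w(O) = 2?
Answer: 0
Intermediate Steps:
T(J) = 0 (T(J) = 6 - 6 = 0)
(w(5)*42)*T(-6) = (2*42)*0 = 84*0 = 0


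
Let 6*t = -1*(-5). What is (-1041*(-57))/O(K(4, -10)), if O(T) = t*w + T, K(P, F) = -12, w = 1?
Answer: -356022/67 ≈ -5313.8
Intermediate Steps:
t = ⅚ (t = (-1*(-5))/6 = (⅙)*5 = ⅚ ≈ 0.83333)
O(T) = ⅚ + T (O(T) = (⅚)*1 + T = ⅚ + T)
(-1041*(-57))/O(K(4, -10)) = (-1041*(-57))/(⅚ - 12) = 59337/(-67/6) = 59337*(-6/67) = -356022/67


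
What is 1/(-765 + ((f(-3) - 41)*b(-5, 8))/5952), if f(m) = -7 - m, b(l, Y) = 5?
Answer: -1984/1517835 ≈ -0.0013071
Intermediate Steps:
1/(-765 + ((f(-3) - 41)*b(-5, 8))/5952) = 1/(-765 + (((-7 - 1*(-3)) - 41)*5)/5952) = 1/(-765 + (((-7 + 3) - 41)*5)*(1/5952)) = 1/(-765 + ((-4 - 41)*5)*(1/5952)) = 1/(-765 - 45*5*(1/5952)) = 1/(-765 - 225*1/5952) = 1/(-765 - 75/1984) = 1/(-1517835/1984) = -1984/1517835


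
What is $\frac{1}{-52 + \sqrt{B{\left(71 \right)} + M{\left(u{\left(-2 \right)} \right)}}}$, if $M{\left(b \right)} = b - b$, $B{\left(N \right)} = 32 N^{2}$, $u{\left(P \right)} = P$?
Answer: $\frac{13}{39652} + \frac{71 \sqrt{2}}{39652} \approx 0.0028601$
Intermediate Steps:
$M{\left(b \right)} = 0$
$\frac{1}{-52 + \sqrt{B{\left(71 \right)} + M{\left(u{\left(-2 \right)} \right)}}} = \frac{1}{-52 + \sqrt{32 \cdot 71^{2} + 0}} = \frac{1}{-52 + \sqrt{32 \cdot 5041 + 0}} = \frac{1}{-52 + \sqrt{161312 + 0}} = \frac{1}{-52 + \sqrt{161312}} = \frac{1}{-52 + 284 \sqrt{2}}$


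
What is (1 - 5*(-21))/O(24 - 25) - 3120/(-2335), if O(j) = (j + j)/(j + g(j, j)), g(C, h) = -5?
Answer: 149130/467 ≈ 319.34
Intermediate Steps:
O(j) = 2*j/(-5 + j) (O(j) = (j + j)/(j - 5) = (2*j)/(-5 + j) = 2*j/(-5 + j))
(1 - 5*(-21))/O(24 - 25) - 3120/(-2335) = (1 - 5*(-21))/((2*(24 - 25)/(-5 + (24 - 25)))) - 3120/(-2335) = (1 + 105)/((2*(-1)/(-5 - 1))) - 3120*(-1/2335) = 106/((2*(-1)/(-6))) + 624/467 = 106/((2*(-1)*(-⅙))) + 624/467 = 106/(⅓) + 624/467 = 106*3 + 624/467 = 318 + 624/467 = 149130/467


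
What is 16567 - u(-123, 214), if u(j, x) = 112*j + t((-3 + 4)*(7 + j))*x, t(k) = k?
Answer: 55167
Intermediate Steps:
u(j, x) = 112*j + x*(7 + j) (u(j, x) = 112*j + ((-3 + 4)*(7 + j))*x = 112*j + (1*(7 + j))*x = 112*j + (7 + j)*x = 112*j + x*(7 + j))
16567 - u(-123, 214) = 16567 - (112*(-123) + 214*(7 - 123)) = 16567 - (-13776 + 214*(-116)) = 16567 - (-13776 - 24824) = 16567 - 1*(-38600) = 16567 + 38600 = 55167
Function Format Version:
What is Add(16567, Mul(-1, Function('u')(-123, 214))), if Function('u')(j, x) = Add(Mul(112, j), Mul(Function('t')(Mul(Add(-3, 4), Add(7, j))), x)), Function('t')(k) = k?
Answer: 55167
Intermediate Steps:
Function('u')(j, x) = Add(Mul(112, j), Mul(x, Add(7, j))) (Function('u')(j, x) = Add(Mul(112, j), Mul(Mul(Add(-3, 4), Add(7, j)), x)) = Add(Mul(112, j), Mul(Mul(1, Add(7, j)), x)) = Add(Mul(112, j), Mul(Add(7, j), x)) = Add(Mul(112, j), Mul(x, Add(7, j))))
Add(16567, Mul(-1, Function('u')(-123, 214))) = Add(16567, Mul(-1, Add(Mul(112, -123), Mul(214, Add(7, -123))))) = Add(16567, Mul(-1, Add(-13776, Mul(214, -116)))) = Add(16567, Mul(-1, Add(-13776, -24824))) = Add(16567, Mul(-1, -38600)) = Add(16567, 38600) = 55167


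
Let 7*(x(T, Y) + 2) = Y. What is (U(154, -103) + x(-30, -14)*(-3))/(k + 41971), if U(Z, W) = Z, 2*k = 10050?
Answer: 83/23498 ≈ 0.0035322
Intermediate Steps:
k = 5025 (k = (½)*10050 = 5025)
x(T, Y) = -2 + Y/7
(U(154, -103) + x(-30, -14)*(-3))/(k + 41971) = (154 + (-2 + (⅐)*(-14))*(-3))/(5025 + 41971) = (154 + (-2 - 2)*(-3))/46996 = (154 - 4*(-3))*(1/46996) = (154 + 12)*(1/46996) = 166*(1/46996) = 83/23498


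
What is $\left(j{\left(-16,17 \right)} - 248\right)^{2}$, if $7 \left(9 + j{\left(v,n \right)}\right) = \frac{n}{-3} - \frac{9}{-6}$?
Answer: $\frac{117050761}{1764} \approx 66355.0$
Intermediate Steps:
$j{\left(v,n \right)} = - \frac{123}{14} - \frac{n}{21}$ ($j{\left(v,n \right)} = -9 + \frac{\frac{n}{-3} - \frac{9}{-6}}{7} = -9 + \frac{n \left(- \frac{1}{3}\right) - - \frac{3}{2}}{7} = -9 + \frac{- \frac{n}{3} + \frac{3}{2}}{7} = -9 + \frac{\frac{3}{2} - \frac{n}{3}}{7} = -9 - \left(- \frac{3}{14} + \frac{n}{21}\right) = - \frac{123}{14} - \frac{n}{21}$)
$\left(j{\left(-16,17 \right)} - 248\right)^{2} = \left(\left(- \frac{123}{14} - \frac{17}{21}\right) - 248\right)^{2} = \left(- \frac{403}{42} - 248\right)^{2} = \left(- \frac{10819}{42}\right)^{2} = \frac{117050761}{1764}$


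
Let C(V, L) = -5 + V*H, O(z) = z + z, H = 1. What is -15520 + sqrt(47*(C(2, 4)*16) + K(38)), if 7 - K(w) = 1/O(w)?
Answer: -15520 + 5*I*sqrt(129903)/38 ≈ -15520.0 + 47.424*I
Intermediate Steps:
O(z) = 2*z
K(w) = 7 - 1/(2*w)
C(V, L) = -5 + V (C(V, L) = -5 + V*1 = -5 + V)
-15520 + sqrt(47*(C(2, 4)*16) + K(38)) = -15520 + sqrt(47*((-5 + 2)*16) + (7 - 1/2/38)) = -15520 + sqrt(47*(-3*16) + (7 - 1/2*1/38)) = -15520 + sqrt(47*(-48) + (7 - 1/76)) = -15520 + sqrt(-2256 + 531/76) = -15520 + sqrt(-170925/76) = -15520 + 5*I*sqrt(129903)/38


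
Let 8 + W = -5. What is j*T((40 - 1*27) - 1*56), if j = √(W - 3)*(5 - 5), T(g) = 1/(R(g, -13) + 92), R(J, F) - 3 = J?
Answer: 0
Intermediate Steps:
R(J, F) = 3 + J
W = -13 (W = -8 - 5 = -13)
T(g) = 1/(95 + g) (T(g) = 1/((3 + g) + 92) = 1/(95 + g))
j = 0 (j = √(-13 - 3)*(5 - 5) = √(-16)*0 = (4*I)*0 = 0)
j*T((40 - 1*27) - 1*56) = 0/(95 + ((40 - 1*27) - 1*56)) = 0/(95 + ((40 - 27) - 56)) = 0/(95 + (13 - 56)) = 0/(95 - 43) = 0/52 = 0*(1/52) = 0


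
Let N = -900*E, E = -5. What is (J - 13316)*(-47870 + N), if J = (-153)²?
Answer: -437733410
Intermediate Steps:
N = 4500 (N = -900*(-5) = 4500)
J = 23409
(J - 13316)*(-47870 + N) = (23409 - 13316)*(-47870 + 4500) = 10093*(-43370) = -437733410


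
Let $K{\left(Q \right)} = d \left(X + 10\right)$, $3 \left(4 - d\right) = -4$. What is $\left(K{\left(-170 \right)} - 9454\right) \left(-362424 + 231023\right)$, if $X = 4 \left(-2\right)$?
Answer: $\frac{3722590330}{3} \approx 1.2409 \cdot 10^{9}$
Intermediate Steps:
$d = \frac{16}{3}$ ($d = 4 - - \frac{4}{3} = 4 + \frac{4}{3} = \frac{16}{3} \approx 5.3333$)
$X = -8$
$K{\left(Q \right)} = \frac{32}{3}$ ($K{\left(Q \right)} = \frac{16 \left(-8 + 10\right)}{3} = \frac{16}{3} \cdot 2 = \frac{32}{3}$)
$\left(K{\left(-170 \right)} - 9454\right) \left(-362424 + 231023\right) = \left(\frac{32}{3} - 9454\right) \left(-362424 + 231023\right) = \left(- \frac{28330}{3}\right) \left(-131401\right) = \frac{3722590330}{3}$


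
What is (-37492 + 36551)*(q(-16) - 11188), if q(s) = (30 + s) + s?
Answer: 10529790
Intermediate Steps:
q(s) = 30 + 2*s
(-37492 + 36551)*(q(-16) - 11188) = (-37492 + 36551)*((30 + 2*(-16)) - 11188) = -941*((30 - 32) - 11188) = -941*(-2 - 11188) = -941*(-11190) = 10529790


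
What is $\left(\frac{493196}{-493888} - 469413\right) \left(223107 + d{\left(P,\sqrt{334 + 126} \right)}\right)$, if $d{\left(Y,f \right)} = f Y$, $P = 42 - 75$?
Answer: $- \frac{12931166872325145}{123472} + \frac{1912663012755 \sqrt{115}}{61736} \approx -1.044 \cdot 10^{11}$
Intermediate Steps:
$P = -33$
$d{\left(Y,f \right)} = Y f$
$\left(\frac{493196}{-493888} - 469413\right) \left(223107 + d{\left(P,\sqrt{334 + 126} \right)}\right) = \left(\frac{493196}{-493888} - 469413\right) \left(223107 - 33 \sqrt{334 + 126}\right) = \left(493196 \left(- \frac{1}{493888}\right) - 469413\right) \left(223107 - 33 \sqrt{460}\right) = \left(- \frac{123299}{123472} - 469413\right) \left(223107 - 33 \cdot 2 \sqrt{115}\right) = - \frac{57959485235 \left(223107 - 66 \sqrt{115}\right)}{123472} = - \frac{12931166872325145}{123472} + \frac{1912663012755 \sqrt{115}}{61736}$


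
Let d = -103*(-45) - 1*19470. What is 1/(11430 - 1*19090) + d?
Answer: -113636101/7660 ≈ -14835.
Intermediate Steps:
d = -14835 (d = 4635 - 19470 = -14835)
1/(11430 - 1*19090) + d = 1/(11430 - 1*19090) - 14835 = 1/(11430 - 19090) - 14835 = 1/(-7660) - 14835 = -1/7660 - 14835 = -113636101/7660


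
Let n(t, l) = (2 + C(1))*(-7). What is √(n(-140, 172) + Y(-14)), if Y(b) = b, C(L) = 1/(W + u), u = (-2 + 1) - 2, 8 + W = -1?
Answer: I*√987/6 ≈ 5.2361*I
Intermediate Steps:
W = -9 (W = -8 - 1 = -9)
u = -3 (u = -1 - 2 = -3)
C(L) = -1/12 (C(L) = 1/(-9 - 3) = 1/(-12) = -1/12)
n(t, l) = -161/12 (n(t, l) = (2 - 1/12)*(-7) = (23/12)*(-7) = -161/12)
√(n(-140, 172) + Y(-14)) = √(-161/12 - 14) = √(-329/12) = I*√987/6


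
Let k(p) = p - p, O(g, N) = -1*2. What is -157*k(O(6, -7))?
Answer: 0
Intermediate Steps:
O(g, N) = -2
k(p) = 0
-157*k(O(6, -7)) = -157*0 = 0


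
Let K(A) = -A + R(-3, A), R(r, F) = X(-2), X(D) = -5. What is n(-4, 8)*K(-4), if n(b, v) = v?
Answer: -8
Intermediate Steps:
R(r, F) = -5
K(A) = -5 - A (K(A) = -A - 5 = -5 - A)
n(-4, 8)*K(-4) = 8*(-5 - 1*(-4)) = 8*(-5 + 4) = 8*(-1) = -8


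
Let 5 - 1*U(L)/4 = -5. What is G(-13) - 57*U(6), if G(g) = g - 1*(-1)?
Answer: -2292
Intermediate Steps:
U(L) = 40 (U(L) = 20 - 4*(-5) = 20 + 20 = 40)
G(g) = 1 + g (G(g) = g + 1 = 1 + g)
G(-13) - 57*U(6) = (1 - 13) - 57*40 = -12 - 2280 = -2292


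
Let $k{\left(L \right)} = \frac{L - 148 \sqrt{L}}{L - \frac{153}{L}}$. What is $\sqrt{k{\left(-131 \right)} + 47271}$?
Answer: $\frac{\sqrt{854654475727 + 20609444 i \sqrt{131}}}{4252} \approx 217.42 + 0.030004 i$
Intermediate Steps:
$k{\left(L \right)} = \frac{L - 148 \sqrt{L}}{L - \frac{153}{L}}$
$\sqrt{k{\left(-131 \right)} + 47271} = \sqrt{\frac{\left(-131\right)^{2} - 148 \left(-131\right)^{\frac{3}{2}}}{-153 + \left(-131\right)^{2}} + 47271} = \sqrt{\frac{17161 - 148 \left(- 131 i \sqrt{131}\right)}{-153 + 17161} + 47271} = \sqrt{\frac{17161 + 19388 i \sqrt{131}}{17008} + 47271} = \sqrt{\left(\frac{17161}{17008} + \frac{4847 i \sqrt{131}}{4252}\right) + 47271} = \sqrt{\frac{804002329}{17008} + \frac{4847 i \sqrt{131}}{4252}}$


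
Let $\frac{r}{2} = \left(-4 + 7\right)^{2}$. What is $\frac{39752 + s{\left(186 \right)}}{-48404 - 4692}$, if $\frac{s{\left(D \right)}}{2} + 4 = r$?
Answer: $- \frac{9945}{13274} \approx -0.74921$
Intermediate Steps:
$r = 18$ ($r = 2 \left(-4 + 7\right)^{2} = 2 \cdot 3^{2} = 2 \cdot 9 = 18$)
$s{\left(D \right)} = 28$ ($s{\left(D \right)} = -8 + 2 \cdot 18 = -8 + 36 = 28$)
$\frac{39752 + s{\left(186 \right)}}{-48404 - 4692} = \frac{39752 + 28}{-48404 - 4692} = \frac{39780}{-53096} = 39780 \left(- \frac{1}{53096}\right) = - \frac{9945}{13274}$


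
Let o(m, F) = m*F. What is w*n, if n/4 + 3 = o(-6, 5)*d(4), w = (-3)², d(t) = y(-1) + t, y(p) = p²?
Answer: -5508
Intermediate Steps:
o(m, F) = F*m
d(t) = 1 + t (d(t) = (-1)² + t = 1 + t)
w = 9
n = -612 (n = -12 + 4*((5*(-6))*(1 + 4)) = -12 + 4*(-30*5) = -12 + 4*(-150) = -12 - 600 = -612)
w*n = 9*(-612) = -5508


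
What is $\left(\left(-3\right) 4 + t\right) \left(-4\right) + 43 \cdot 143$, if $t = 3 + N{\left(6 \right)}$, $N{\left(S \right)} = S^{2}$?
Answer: $6041$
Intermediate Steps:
$t = 39$ ($t = 3 + 6^{2} = 3 + 36 = 39$)
$\left(\left(-3\right) 4 + t\right) \left(-4\right) + 43 \cdot 143 = \left(\left(-3\right) 4 + 39\right) \left(-4\right) + 43 \cdot 143 = \left(-12 + 39\right) \left(-4\right) + 6149 = 27 \left(-4\right) + 6149 = -108 + 6149 = 6041$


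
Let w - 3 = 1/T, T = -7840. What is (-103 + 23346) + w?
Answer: 182248639/7840 ≈ 23246.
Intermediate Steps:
w = 23519/7840 (w = 3 + 1/(-7840) = 3 - 1/7840 = 23519/7840 ≈ 2.9999)
(-103 + 23346) + w = (-103 + 23346) + 23519/7840 = 23243 + 23519/7840 = 182248639/7840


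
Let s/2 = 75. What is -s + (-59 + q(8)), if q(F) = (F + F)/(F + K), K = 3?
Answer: -2283/11 ≈ -207.55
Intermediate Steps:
s = 150 (s = 2*75 = 150)
q(F) = 2*F/(3 + F) (q(F) = (F + F)/(F + 3) = (2*F)/(3 + F) = 2*F/(3 + F))
-s + (-59 + q(8)) = -1*150 + (-59 + 2*8/(3 + 8)) = -150 + (-59 + 2*8/11) = -150 + (-59 + 2*8*(1/11)) = -150 + (-59 + 16/11) = -150 - 633/11 = -2283/11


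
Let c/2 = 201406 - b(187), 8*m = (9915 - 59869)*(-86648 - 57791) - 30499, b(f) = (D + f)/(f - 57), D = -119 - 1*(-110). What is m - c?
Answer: 468783434139/520 ≈ 9.0151e+8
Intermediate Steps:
D = -9 (D = -119 + 110 = -9)
b(f) = (-9 + f)/(-57 + f) (b(f) = (-9 + f)/(f - 57) = (-9 + f)/(-57 + f))
m = 7215275307/8 (m = ((9915 - 59869)*(-86648 - 57791) - 30499)/8 = (-49954*(-144439) - 30499)/8 = (7215305806 - 30499)/8 = (⅛)*7215275307 = 7215275307/8 ≈ 9.0191e+8)
c = 26182602/65 (c = 2*(201406 - (-9 + 187)/(-57 + 187)) = 2*(201406 - 178/130) = 2*(201406 - 1*89/65) = 2*(201406 - 89/65) = 2*(13091301/65) = 26182602/65 ≈ 4.0281e+5)
m - c = 7215275307/8 - 1*26182602/65 = 7215275307/8 - 26182602/65 = 468783434139/520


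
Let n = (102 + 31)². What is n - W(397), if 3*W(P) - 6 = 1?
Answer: 53060/3 ≈ 17687.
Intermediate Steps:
n = 17689 (n = 133² = 17689)
W(P) = 7/3 (W(P) = 2 + (⅓)*1 = 2 + ⅓ = 7/3)
n - W(397) = 17689 - 1*7/3 = 17689 - 7/3 = 53060/3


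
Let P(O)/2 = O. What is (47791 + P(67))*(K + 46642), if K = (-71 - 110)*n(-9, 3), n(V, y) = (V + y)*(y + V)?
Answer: 1923038550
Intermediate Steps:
n(V, y) = (V + y)² (n(V, y) = (V + y)*(V + y) = (V + y)²)
P(O) = 2*O
K = -6516 (K = (-71 - 110)*(-9 + 3)² = -181*(-6)² = -181*36 = -6516)
(47791 + P(67))*(K + 46642) = (47791 + 2*67)*(-6516 + 46642) = (47791 + 134)*40126 = 47925*40126 = 1923038550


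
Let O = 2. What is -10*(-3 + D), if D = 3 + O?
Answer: -20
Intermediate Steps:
D = 5 (D = 3 + 2 = 5)
-10*(-3 + D) = -10*(-3 + 5) = -10*2 = -20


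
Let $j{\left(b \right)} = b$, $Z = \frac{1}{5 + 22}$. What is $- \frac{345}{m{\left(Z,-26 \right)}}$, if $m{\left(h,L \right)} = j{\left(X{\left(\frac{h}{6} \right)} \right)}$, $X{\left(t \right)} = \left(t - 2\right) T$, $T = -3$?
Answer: $- \frac{18630}{323} \approx -57.678$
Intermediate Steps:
$X{\left(t \right)} = 6 - 3 t$ ($X{\left(t \right)} = \left(t - 2\right) \left(-3\right) = \left(-2 + t\right) \left(-3\right) = 6 - 3 t$)
$Z = \frac{1}{27} \approx 0.037037$
$m{\left(h,L \right)} = 6 - \frac{h}{2}$ ($m{\left(h,L \right)} = 6 - 3 \frac{h}{6} = 6 - \frac{h}{2}$)
$- \frac{345}{m{\left(Z,-26 \right)}} = - \frac{345}{6 - \frac{1}{54}} = - \frac{345}{\frac{323}{54}} = \left(-345\right) \frac{54}{323} = - \frac{18630}{323}$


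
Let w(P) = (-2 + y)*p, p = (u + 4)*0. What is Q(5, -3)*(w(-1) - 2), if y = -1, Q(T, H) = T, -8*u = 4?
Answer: -10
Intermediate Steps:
u = -1/2 (u = -1/8*4 = -1/2 ≈ -0.50000)
p = 0 (p = (-1/2 + 4)*0 = (7/2)*0 = 0)
w(P) = 0 (w(P) = (-2 - 1)*0 = -3*0 = 0)
Q(5, -3)*(w(-1) - 2) = 5*(0 - 2) = 5*(-2) = -10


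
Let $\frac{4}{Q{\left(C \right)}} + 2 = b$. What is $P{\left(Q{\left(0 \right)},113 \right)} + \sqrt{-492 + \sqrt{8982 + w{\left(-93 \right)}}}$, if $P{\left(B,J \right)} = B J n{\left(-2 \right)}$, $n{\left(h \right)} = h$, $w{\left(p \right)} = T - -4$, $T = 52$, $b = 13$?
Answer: $- \frac{904}{11} + i \sqrt{492 - \sqrt{9038}} \approx -82.182 + 19.923 i$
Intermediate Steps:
$Q{\left(C \right)} = \frac{4}{11}$ ($Q{\left(C \right)} = \frac{4}{-2 + 13} = \frac{4}{11}$)
$w{\left(p \right)} = 56$ ($w{\left(p \right)} = 52 - -4 = 52 + 4 = 56$)
$P{\left(B,J \right)} = - 2 B J$ ($P{\left(B,J \right)} = B J \left(-2\right) = - 2 B J$)
$P{\left(Q{\left(0 \right)},113 \right)} + \sqrt{-492 + \sqrt{8982 + w{\left(-93 \right)}}} = \left(-2\right) \frac{4}{11} \cdot 113 + \sqrt{-492 + \sqrt{8982 + 56}} = - \frac{904}{11} + \sqrt{-492 + \sqrt{9038}}$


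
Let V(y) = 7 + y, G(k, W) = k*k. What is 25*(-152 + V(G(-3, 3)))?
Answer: -3400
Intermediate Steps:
G(k, W) = k**2
25*(-152 + V(G(-3, 3))) = 25*(-152 + (7 + (-3)**2)) = 25*(-152 + (7 + 9)) = 25*(-152 + 16) = 25*(-136) = -3400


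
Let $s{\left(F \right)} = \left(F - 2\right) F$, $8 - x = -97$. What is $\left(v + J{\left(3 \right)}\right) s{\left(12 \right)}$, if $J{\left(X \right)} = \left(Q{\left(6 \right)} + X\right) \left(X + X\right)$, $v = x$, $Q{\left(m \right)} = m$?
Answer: $19080$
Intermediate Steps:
$x = 105$ ($x = 8 - -97 = 8 + 97 = 105$)
$s{\left(F \right)} = F \left(-2 + F\right)$ ($s{\left(F \right)} = \left(-2 + F\right) F = F \left(-2 + F\right)$)
$v = 105$
$J{\left(X \right)} = 2 X \left(6 + X\right)$ ($J{\left(X \right)} = \left(6 + X\right) \left(X + X\right) = \left(6 + X\right) 2 X = 2 X \left(6 + X\right)$)
$\left(v + J{\left(3 \right)}\right) s{\left(12 \right)} = \left(105 + 2 \cdot 3 \left(6 + 3\right)\right) 12 \left(-2 + 12\right) = \left(105 + 2 \cdot 3 \cdot 9\right) 12 \cdot 10 = \left(105 + 54\right) 120 = 159 \cdot 120 = 19080$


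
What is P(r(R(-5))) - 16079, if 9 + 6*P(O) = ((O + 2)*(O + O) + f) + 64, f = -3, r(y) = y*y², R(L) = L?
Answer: -32836/3 ≈ -10945.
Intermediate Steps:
r(y) = y³
P(O) = 26/3 + O*(2 + O)/3 (P(O) = -3/2 + (((O + 2)*(O + O) - 3) + 64)/6 = -3/2 + (((2 + O)*(2*O) - 3) + 64)/6 = -3/2 + ((2*O*(2 + O) - 3) + 64)/6 = -3/2 + ((-3 + 2*O*(2 + O)) + 64)/6 = -3/2 + (61 + 2*O*(2 + O))/6 = -3/2 + (61/6 + O*(2 + O)/3) = 26/3 + O*(2 + O)/3)
P(r(R(-5))) - 16079 = (26/3 + ((-5)³)²/3 + (⅔)*(-5)³) - 16079 = (26/3 + (⅓)*(-125)² + (⅔)*(-125)) - 16079 = (26/3 + (⅓)*15625 - 250/3) - 16079 = (26/3 + 15625/3 - 250/3) - 16079 = 15401/3 - 16079 = -32836/3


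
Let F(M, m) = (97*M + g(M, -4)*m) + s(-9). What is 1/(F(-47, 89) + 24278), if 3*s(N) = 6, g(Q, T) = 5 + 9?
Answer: 1/20967 ≈ 4.7694e-5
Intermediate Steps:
g(Q, T) = 14
s(N) = 2 (s(N) = (⅓)*6 = 2)
F(M, m) = 2 + 14*m + 97*M (F(M, m) = (97*M + 14*m) + 2 = (14*m + 97*M) + 2 = 2 + 14*m + 97*M)
1/(F(-47, 89) + 24278) = 1/((2 + 14*89 + 97*(-47)) + 24278) = 1/((2 + 1246 - 4559) + 24278) = 1/(-3311 + 24278) = 1/20967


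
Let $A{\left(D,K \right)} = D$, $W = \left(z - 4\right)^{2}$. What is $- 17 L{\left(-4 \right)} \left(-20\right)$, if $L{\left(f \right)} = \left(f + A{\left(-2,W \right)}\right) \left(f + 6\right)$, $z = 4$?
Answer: $-4080$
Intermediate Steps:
$W = 0$ ($W = \left(4 - 4\right)^{2} = 0^{2} = 0$)
$L{\left(f \right)} = \left(-2 + f\right) \left(6 + f\right)$ ($L{\left(f \right)} = \left(f - 2\right) \left(f + 6\right) = \left(-2 + f\right) \left(6 + f\right)$)
$- 17 L{\left(-4 \right)} \left(-20\right) = - 17 \left(-12 + \left(-4\right)^{2} + 4 \left(-4\right)\right) \left(-20\right) = - 17 \left(-12 + 16 - 16\right) \left(-20\right) = \left(-17\right) \left(-12\right) \left(-20\right) = 204 \left(-20\right) = -4080$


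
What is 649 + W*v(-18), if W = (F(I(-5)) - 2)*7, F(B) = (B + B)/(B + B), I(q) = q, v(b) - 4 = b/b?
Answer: 614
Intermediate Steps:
v(b) = 5 (v(b) = 4 + b/b = 4 + 1 = 5)
F(B) = 1 (F(B) = (2*B)/((2*B)) = (2*B)*(1/(2*B)) = 1)
W = -7 (W = (1 - 2)*7 = -1*7 = -7)
649 + W*v(-18) = 649 - 7*5 = 649 - 35 = 614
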